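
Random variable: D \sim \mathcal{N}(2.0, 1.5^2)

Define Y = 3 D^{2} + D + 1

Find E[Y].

E[Y] = 3*E[D²] + 1*E[D] + 1
E[D] = 2
E[D²] = Var(D) + (E[D])² = 2.25 + 4 = 6.25
E[Y] = 3*6.25 + 1*2 + 1 = 21.75

21.75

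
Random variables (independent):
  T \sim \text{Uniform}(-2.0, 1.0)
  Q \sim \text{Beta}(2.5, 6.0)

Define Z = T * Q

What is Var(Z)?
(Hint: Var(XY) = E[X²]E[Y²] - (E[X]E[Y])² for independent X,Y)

Var(XY) = E[X²]E[Y²] - (E[X]E[Y])²
E[T] = -0.5, Var(T) = 0.75
E[Q] = 0.29411765, Var(Q) = 0.021853943
E[T²] = 0.75 + (-0.5)² = 1
E[Q²] = 0.021853943 + 0.29411765² = 0.10835913
Var(Z) = 1*0.10835913 - (-0.5*0.29411765)²
= 0.10835913 - 0.021626298 = 0.086732836

0.086732836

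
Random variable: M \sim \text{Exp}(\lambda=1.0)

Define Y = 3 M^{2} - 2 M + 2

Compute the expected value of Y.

E[Y] = 3*E[M²] - 2*E[M] + 2
E[M] = 1
E[M²] = Var(M) + (E[M])² = 1 + 1 = 2
E[Y] = 3*2 - 2*1 + 2 = 6

6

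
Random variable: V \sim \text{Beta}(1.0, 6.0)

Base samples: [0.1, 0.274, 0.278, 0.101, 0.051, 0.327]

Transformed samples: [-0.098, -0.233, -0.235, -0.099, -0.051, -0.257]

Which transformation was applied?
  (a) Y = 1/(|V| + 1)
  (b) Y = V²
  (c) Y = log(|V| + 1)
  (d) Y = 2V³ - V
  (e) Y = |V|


Checking option (d) Y = 2V³ - V:
  V = 0.1 -> Y = -0.098 ✓
  V = 0.274 -> Y = -0.233 ✓
  V = 0.278 -> Y = -0.235 ✓
All samples match this transformation.

(d) 2V³ - V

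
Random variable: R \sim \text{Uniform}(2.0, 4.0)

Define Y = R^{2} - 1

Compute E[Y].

E[Y] = 1*E[R²] - 1
E[R] = 3
E[R²] = Var(R) + (E[R])² = 0.33333333 + 9 = 9.3333333
E[Y] = 1*9.3333333 - 1 = 8.3333333

8.3333333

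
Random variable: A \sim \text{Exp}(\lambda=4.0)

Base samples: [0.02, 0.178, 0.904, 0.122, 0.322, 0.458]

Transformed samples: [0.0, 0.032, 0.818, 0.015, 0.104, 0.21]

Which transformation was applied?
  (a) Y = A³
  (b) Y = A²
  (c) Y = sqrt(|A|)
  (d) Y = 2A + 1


Checking option (b) Y = A²:
  A = 0.02 -> Y = 0.0 ✓
  A = 0.178 -> Y = 0.032 ✓
  A = 0.904 -> Y = 0.818 ✓
All samples match this transformation.

(b) A²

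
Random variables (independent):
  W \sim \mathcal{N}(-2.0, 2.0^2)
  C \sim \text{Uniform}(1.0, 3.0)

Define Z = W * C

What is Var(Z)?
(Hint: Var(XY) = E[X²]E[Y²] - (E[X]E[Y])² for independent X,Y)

Var(XY) = E[X²]E[Y²] - (E[X]E[Y])²
E[W] = -2, Var(W) = 4
E[C] = 2, Var(C) = 0.33333333
E[W²] = 4 + (-2)² = 8
E[C²] = 0.33333333 + 2² = 4.3333333
Var(Z) = 8*4.3333333 - (-2*2)²
= 34.666667 - 16 = 18.666667

18.666667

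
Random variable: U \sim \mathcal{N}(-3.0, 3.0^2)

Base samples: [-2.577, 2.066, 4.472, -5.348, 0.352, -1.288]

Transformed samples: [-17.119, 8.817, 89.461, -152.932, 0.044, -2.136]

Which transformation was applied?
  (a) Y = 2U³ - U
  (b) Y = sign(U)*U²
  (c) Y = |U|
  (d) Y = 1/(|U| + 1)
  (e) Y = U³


Checking option (e) Y = U³:
  U = -2.577 -> Y = -17.119 ✓
  U = 2.066 -> Y = 8.817 ✓
  U = 4.472 -> Y = 89.461 ✓
All samples match this transformation.

(e) U³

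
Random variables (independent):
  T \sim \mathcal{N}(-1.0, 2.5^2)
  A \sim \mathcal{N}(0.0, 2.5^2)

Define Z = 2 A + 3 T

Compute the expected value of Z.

E[Z] = 3*E[T] + 2*E[A]
E[T] = -1
E[A] = 0
E[Z] = 3*(-1) + 2*0 = -3

-3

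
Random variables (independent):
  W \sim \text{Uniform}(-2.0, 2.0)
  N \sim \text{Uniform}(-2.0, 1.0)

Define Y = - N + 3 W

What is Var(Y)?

For independent RVs: Var(aX + bY) = a²Var(X) + b²Var(Y)
Var(W) = 1.3333333
Var(N) = 0.75
Var(Y) = 3²*1.3333333 + (-1)²*0.75
= 9*1.3333333 + 1*0.75 = 12.75

12.75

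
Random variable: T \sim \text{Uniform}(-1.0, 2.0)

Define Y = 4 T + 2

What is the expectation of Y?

For Y = 4T + 2:
E[Y] = 4 * E[T] + 2
E[T] = (-1 + 2)/2 = 0.5
E[Y] = 4 * 0.5 + 2 = 4

4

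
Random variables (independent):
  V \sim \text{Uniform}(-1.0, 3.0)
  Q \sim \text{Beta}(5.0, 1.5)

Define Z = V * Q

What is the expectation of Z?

For independent RVs: E[XY] = E[X]*E[Y]
E[V] = 1
E[Q] = 0.76923077
E[Z] = 1 * 0.76923077 = 0.76923077

0.76923077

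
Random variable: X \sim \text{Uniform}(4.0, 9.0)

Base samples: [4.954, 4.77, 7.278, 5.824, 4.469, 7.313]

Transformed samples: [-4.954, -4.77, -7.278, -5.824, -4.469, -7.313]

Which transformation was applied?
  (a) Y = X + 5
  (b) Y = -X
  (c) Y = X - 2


Checking option (b) Y = -X:
  X = 4.954 -> Y = -4.954 ✓
  X = 4.77 -> Y = -4.77 ✓
  X = 7.278 -> Y = -7.278 ✓
All samples match this transformation.

(b) -X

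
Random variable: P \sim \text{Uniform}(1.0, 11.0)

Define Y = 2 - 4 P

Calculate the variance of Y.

For Y = aP + b: Var(Y) = a² * Var(P)
Var(P) = (11 - 1)^2/12 = 8.3333333
Var(Y) = (-4)² * 8.3333333 = 16 * 8.3333333 = 133.33333

133.33333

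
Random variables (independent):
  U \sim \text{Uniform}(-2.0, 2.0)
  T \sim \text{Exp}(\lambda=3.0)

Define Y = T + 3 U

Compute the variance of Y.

For independent RVs: Var(aX + bY) = a²Var(X) + b²Var(Y)
Var(U) = 1.3333333
Var(T) = 0.11111111
Var(Y) = 3²*1.3333333 + 1²*0.11111111
= 9*1.3333333 + 1*0.11111111 = 12.111111

12.111111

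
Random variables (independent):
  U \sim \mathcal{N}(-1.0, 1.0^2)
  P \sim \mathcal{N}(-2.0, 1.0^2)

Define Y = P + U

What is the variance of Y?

For independent RVs: Var(aX + bY) = a²Var(X) + b²Var(Y)
Var(U) = 1
Var(P) = 1
Var(Y) = 1²*1 + 1²*1
= 1*1 + 1*1 = 2

2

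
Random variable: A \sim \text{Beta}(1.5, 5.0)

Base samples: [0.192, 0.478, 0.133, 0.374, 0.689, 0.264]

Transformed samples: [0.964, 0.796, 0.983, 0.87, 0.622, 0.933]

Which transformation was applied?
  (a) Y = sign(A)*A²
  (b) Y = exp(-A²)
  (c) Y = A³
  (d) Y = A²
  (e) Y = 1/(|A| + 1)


Checking option (b) Y = exp(-A²):
  A = 0.192 -> Y = 0.964 ✓
  A = 0.478 -> Y = 0.796 ✓
  A = 0.133 -> Y = 0.983 ✓
All samples match this transformation.

(b) exp(-A²)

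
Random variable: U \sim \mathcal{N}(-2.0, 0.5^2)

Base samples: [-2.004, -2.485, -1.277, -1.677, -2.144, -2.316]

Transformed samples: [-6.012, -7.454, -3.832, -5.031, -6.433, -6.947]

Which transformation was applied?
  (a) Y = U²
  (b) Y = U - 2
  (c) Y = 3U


Checking option (c) Y = 3U:
  U = -2.004 -> Y = -6.012 ✓
  U = -2.485 -> Y = -7.454 ✓
  U = -1.277 -> Y = -3.832 ✓
All samples match this transformation.

(c) 3U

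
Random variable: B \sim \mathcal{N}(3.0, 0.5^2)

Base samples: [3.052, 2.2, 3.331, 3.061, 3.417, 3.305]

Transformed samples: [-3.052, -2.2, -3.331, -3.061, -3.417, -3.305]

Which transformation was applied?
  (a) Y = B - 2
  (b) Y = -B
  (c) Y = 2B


Checking option (b) Y = -B:
  B = 3.052 -> Y = -3.052 ✓
  B = 2.2 -> Y = -2.2 ✓
  B = 3.331 -> Y = -3.331 ✓
All samples match this transformation.

(b) -B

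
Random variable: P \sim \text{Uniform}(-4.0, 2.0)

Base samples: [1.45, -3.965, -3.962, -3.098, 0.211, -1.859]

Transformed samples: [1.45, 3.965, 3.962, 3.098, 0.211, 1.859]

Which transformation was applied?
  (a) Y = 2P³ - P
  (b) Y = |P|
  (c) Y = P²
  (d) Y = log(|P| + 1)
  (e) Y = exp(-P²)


Checking option (b) Y = |P|:
  P = 1.45 -> Y = 1.45 ✓
  P = -3.965 -> Y = 3.965 ✓
  P = -3.962 -> Y = 3.962 ✓
All samples match this transformation.

(b) |P|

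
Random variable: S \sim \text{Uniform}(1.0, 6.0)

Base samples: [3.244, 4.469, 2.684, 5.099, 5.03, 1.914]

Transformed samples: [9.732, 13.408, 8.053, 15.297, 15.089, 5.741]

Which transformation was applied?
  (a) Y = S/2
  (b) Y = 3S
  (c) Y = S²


Checking option (b) Y = 3S:
  S = 3.244 -> Y = 9.732 ✓
  S = 4.469 -> Y = 13.408 ✓
  S = 2.684 -> Y = 8.053 ✓
All samples match this transformation.

(b) 3S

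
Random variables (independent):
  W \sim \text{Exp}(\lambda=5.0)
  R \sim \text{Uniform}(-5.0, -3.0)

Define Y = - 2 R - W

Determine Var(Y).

For independent RVs: Var(aX + bY) = a²Var(X) + b²Var(Y)
Var(W) = 0.04
Var(R) = 0.33333333
Var(Y) = (-1)²*0.04 + (-2)²*0.33333333
= 1*0.04 + 4*0.33333333 = 1.3733333

1.3733333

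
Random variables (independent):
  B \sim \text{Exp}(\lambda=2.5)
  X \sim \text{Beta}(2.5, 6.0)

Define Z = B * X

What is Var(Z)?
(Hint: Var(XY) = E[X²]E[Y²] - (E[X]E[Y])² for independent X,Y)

Var(XY) = E[X²]E[Y²] - (E[X]E[Y])²
E[B] = 0.4, Var(B) = 0.16
E[X] = 0.29411765, Var(X) = 0.021853943
E[B²] = 0.16 + 0.4² = 0.32
E[X²] = 0.021853943 + 0.29411765² = 0.10835913
Var(Z) = 0.32*0.10835913 - (0.4*0.29411765)²
= 0.034674923 - 0.01384083 = 0.020834092

0.020834092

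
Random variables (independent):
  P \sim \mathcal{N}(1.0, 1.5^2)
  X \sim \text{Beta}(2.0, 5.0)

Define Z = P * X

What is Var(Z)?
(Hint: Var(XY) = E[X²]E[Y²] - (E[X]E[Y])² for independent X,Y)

Var(XY) = E[X²]E[Y²] - (E[X]E[Y])²
E[P] = 1, Var(P) = 2.25
E[X] = 0.28571429, Var(X) = 0.025510204
E[P²] = 2.25 + 1² = 3.25
E[X²] = 0.025510204 + 0.28571429² = 0.10714286
Var(Z) = 3.25*0.10714286 - (1*0.28571429)²
= 0.34821429 - 0.081632653 = 0.26658163

0.26658163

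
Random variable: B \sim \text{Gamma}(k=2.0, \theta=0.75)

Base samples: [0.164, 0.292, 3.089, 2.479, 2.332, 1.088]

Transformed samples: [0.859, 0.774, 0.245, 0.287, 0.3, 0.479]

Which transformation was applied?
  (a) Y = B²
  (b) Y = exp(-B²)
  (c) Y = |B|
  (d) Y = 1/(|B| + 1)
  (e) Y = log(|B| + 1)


Checking option (d) Y = 1/(|B| + 1):
  B = 0.164 -> Y = 0.859 ✓
  B = 0.292 -> Y = 0.774 ✓
  B = 3.089 -> Y = 0.245 ✓
All samples match this transformation.

(d) 1/(|B| + 1)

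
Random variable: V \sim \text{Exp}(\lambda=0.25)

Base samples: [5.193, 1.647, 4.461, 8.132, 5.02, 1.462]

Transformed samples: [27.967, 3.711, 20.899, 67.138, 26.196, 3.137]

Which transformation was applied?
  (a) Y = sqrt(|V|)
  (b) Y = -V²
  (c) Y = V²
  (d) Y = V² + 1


Checking option (d) Y = V² + 1:
  V = 5.193 -> Y = 27.967 ✓
  V = 1.647 -> Y = 3.711 ✓
  V = 4.461 -> Y = 20.899 ✓
All samples match this transformation.

(d) V² + 1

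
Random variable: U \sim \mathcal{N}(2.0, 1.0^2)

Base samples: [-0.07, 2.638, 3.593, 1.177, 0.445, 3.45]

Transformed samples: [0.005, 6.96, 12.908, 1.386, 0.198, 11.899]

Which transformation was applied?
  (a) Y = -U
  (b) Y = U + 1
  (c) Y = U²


Checking option (c) Y = U²:
  U = -0.07 -> Y = 0.005 ✓
  U = 2.638 -> Y = 6.96 ✓
  U = 3.593 -> Y = 12.908 ✓
All samples match this transformation.

(c) U²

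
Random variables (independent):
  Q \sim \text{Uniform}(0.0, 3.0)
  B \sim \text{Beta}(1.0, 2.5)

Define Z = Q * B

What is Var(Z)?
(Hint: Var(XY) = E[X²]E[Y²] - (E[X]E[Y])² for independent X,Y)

Var(XY) = E[X²]E[Y²] - (E[X]E[Y])²
E[Q] = 1.5, Var(Q) = 0.75
E[B] = 0.28571429, Var(B) = 0.045351474
E[Q²] = 0.75 + 1.5² = 3
E[B²] = 0.045351474 + 0.28571429² = 0.12698413
Var(Z) = 3*0.12698413 - (1.5*0.28571429)²
= 0.38095238 - 0.18367347 = 0.19727891

0.19727891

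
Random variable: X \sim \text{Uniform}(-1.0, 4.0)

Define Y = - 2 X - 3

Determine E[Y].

For Y = -2X - 3:
E[Y] = -2 * E[X] - 3
E[X] = (-1 + 4)/2 = 1.5
E[Y] = -2 * 1.5 - 3 = -6

-6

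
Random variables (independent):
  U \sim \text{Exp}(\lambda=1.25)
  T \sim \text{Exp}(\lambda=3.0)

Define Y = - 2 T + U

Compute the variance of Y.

For independent RVs: Var(aX + bY) = a²Var(X) + b²Var(Y)
Var(U) = 0.64
Var(T) = 0.11111111
Var(Y) = 1²*0.64 + (-2)²*0.11111111
= 1*0.64 + 4*0.11111111 = 1.0844444

1.0844444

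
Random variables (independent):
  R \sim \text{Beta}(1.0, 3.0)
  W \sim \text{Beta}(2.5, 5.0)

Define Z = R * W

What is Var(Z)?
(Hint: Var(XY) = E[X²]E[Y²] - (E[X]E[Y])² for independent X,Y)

Var(XY) = E[X²]E[Y²] - (E[X]E[Y])²
E[R] = 0.25, Var(R) = 0.0375
E[W] = 0.33333333, Var(W) = 0.026143791
E[R²] = 0.0375 + 0.25² = 0.1
E[W²] = 0.026143791 + 0.33333333² = 0.1372549
Var(Z) = 0.1*0.1372549 - (0.25*0.33333333)²
= 0.01372549 - 0.0069444444 = 0.0067810458

0.0067810458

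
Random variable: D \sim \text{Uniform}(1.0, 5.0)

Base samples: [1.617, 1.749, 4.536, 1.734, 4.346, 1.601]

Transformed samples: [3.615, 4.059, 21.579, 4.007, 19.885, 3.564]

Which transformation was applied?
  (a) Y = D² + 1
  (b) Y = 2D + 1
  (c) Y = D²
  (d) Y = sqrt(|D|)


Checking option (a) Y = D² + 1:
  D = 1.617 -> Y = 3.615 ✓
  D = 1.749 -> Y = 4.059 ✓
  D = 4.536 -> Y = 21.579 ✓
All samples match this transformation.

(a) D² + 1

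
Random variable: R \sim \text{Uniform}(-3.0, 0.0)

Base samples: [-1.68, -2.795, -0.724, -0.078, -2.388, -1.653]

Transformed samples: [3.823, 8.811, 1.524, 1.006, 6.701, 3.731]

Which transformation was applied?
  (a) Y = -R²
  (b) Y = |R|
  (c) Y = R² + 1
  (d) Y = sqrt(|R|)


Checking option (c) Y = R² + 1:
  R = -1.68 -> Y = 3.823 ✓
  R = -2.795 -> Y = 8.811 ✓
  R = -0.724 -> Y = 1.524 ✓
All samples match this transformation.

(c) R² + 1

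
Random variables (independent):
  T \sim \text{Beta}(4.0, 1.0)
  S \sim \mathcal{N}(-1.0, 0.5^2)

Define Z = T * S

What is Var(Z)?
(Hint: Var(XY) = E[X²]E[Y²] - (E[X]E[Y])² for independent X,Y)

Var(XY) = E[X²]E[Y²] - (E[X]E[Y])²
E[T] = 0.8, Var(T) = 0.026666667
E[S] = -1, Var(S) = 0.25
E[T²] = 0.026666667 + 0.8² = 0.66666667
E[S²] = 0.25 + (-1)² = 1.25
Var(Z) = 0.66666667*1.25 - (0.8*(-1))²
= 0.83333333 - 0.64 = 0.19333333

0.19333333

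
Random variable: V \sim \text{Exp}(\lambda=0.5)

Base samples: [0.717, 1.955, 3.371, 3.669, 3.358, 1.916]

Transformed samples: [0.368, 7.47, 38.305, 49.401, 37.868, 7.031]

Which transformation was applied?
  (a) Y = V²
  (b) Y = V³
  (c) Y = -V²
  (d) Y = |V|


Checking option (b) Y = V³:
  V = 0.717 -> Y = 0.368 ✓
  V = 1.955 -> Y = 7.47 ✓
  V = 3.371 -> Y = 38.305 ✓
All samples match this transformation.

(b) V³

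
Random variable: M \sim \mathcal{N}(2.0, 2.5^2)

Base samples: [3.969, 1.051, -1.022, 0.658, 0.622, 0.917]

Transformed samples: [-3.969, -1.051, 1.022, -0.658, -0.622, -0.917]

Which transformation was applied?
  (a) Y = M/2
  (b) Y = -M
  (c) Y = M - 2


Checking option (b) Y = -M:
  M = 3.969 -> Y = -3.969 ✓
  M = 1.051 -> Y = -1.051 ✓
  M = -1.022 -> Y = 1.022 ✓
All samples match this transformation.

(b) -M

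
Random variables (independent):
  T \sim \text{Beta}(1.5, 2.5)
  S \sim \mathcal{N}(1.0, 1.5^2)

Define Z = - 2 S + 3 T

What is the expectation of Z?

E[Z] = 3*E[T] - 2*E[S]
E[T] = 0.375
E[S] = 1
E[Z] = 3*0.375 - 2*1 = -0.875

-0.875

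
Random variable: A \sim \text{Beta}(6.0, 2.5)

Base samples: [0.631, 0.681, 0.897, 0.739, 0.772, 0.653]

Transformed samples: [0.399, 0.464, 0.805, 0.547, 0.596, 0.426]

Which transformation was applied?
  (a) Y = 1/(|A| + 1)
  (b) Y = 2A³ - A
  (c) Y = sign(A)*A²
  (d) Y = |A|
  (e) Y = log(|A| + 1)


Checking option (c) Y = sign(A)*A²:
  A = 0.631 -> Y = 0.399 ✓
  A = 0.681 -> Y = 0.464 ✓
  A = 0.897 -> Y = 0.805 ✓
All samples match this transformation.

(c) sign(A)*A²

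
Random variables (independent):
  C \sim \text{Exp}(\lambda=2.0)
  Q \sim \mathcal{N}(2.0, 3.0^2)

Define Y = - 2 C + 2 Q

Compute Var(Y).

For independent RVs: Var(aX + bY) = a²Var(X) + b²Var(Y)
Var(C) = 0.25
Var(Q) = 9
Var(Y) = (-2)²*0.25 + 2²*9
= 4*0.25 + 4*9 = 37

37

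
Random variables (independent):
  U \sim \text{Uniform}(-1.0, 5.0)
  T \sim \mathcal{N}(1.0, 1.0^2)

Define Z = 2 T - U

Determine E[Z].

E[Z] = -1*E[U] + 2*E[T]
E[U] = 2
E[T] = 1
E[Z] = -1*2 + 2*1 = 0

0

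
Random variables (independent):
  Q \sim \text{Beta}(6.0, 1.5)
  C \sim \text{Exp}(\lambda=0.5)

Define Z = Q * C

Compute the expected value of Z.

For independent RVs: E[XY] = E[X]*E[Y]
E[Q] = 0.8
E[C] = 2
E[Z] = 0.8 * 2 = 1.6

1.6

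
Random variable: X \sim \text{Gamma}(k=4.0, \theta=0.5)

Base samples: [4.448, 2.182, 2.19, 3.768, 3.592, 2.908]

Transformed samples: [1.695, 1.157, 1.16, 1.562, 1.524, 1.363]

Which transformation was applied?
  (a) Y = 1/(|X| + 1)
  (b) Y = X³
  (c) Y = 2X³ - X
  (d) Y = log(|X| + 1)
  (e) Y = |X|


Checking option (d) Y = log(|X| + 1):
  X = 4.448 -> Y = 1.695 ✓
  X = 2.182 -> Y = 1.157 ✓
  X = 2.19 -> Y = 1.16 ✓
All samples match this transformation.

(d) log(|X| + 1)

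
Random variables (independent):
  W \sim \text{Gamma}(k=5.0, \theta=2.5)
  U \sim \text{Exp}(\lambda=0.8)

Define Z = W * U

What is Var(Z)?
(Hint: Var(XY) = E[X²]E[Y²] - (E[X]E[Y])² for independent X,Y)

Var(XY) = E[X²]E[Y²] - (E[X]E[Y])²
E[W] = 12.5, Var(W) = 31.25
E[U] = 1.25, Var(U) = 1.5625
E[W²] = 31.25 + 12.5² = 187.5
E[U²] = 1.5625 + 1.25² = 3.125
Var(Z) = 187.5*3.125 - (12.5*1.25)²
= 585.9375 - 244.14062 = 341.79688

341.79688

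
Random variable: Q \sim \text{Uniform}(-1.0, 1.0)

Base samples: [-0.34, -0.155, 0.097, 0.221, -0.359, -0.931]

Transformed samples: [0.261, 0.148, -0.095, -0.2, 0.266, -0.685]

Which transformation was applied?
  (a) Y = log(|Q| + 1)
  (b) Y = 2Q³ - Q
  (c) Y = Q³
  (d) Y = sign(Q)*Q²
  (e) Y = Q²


Checking option (b) Y = 2Q³ - Q:
  Q = -0.34 -> Y = 0.261 ✓
  Q = -0.155 -> Y = 0.148 ✓
  Q = 0.097 -> Y = -0.095 ✓
All samples match this transformation.

(b) 2Q³ - Q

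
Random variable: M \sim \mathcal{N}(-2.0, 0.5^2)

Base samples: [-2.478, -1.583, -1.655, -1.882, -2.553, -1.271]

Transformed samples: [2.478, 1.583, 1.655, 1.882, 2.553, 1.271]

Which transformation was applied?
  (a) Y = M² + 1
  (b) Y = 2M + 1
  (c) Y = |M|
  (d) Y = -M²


Checking option (c) Y = |M|:
  M = -2.478 -> Y = 2.478 ✓
  M = -1.583 -> Y = 1.583 ✓
  M = -1.655 -> Y = 1.655 ✓
All samples match this transformation.

(c) |M|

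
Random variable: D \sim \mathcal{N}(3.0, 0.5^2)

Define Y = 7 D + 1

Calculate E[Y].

For Y = 7D + 1:
E[Y] = 7 * E[D] + 1
E[D] = 3.0 = 3
E[Y] = 7 * 3 + 1 = 22

22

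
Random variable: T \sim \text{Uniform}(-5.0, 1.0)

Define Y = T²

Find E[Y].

E[T²] = Var(T) + (E[T])² = 3 + 4 = 7

7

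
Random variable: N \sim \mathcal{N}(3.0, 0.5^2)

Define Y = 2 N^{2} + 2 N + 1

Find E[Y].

E[Y] = 2*E[N²] + 2*E[N] + 1
E[N] = 3
E[N²] = Var(N) + (E[N])² = 0.25 + 9 = 9.25
E[Y] = 2*9.25 + 2*3 + 1 = 25.5

25.5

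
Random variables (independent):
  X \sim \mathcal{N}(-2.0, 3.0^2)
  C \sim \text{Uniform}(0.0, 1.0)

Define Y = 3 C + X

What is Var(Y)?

For independent RVs: Var(aX + bY) = a²Var(X) + b²Var(Y)
Var(X) = 9
Var(C) = 0.083333333
Var(Y) = 1²*9 + 3²*0.083333333
= 1*9 + 9*0.083333333 = 9.75

9.75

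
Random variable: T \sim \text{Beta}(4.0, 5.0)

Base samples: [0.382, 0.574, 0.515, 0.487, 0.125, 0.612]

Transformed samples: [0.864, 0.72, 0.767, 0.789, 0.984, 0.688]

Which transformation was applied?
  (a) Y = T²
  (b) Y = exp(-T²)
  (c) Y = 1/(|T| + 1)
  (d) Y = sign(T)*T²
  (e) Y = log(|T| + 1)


Checking option (b) Y = exp(-T²):
  T = 0.382 -> Y = 0.864 ✓
  T = 0.574 -> Y = 0.72 ✓
  T = 0.515 -> Y = 0.767 ✓
All samples match this transformation.

(b) exp(-T²)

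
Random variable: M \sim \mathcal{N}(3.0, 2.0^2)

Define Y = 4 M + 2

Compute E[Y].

For Y = 4M + 2:
E[Y] = 4 * E[M] + 2
E[M] = 3.0 = 3
E[Y] = 4 * 3 + 2 = 14

14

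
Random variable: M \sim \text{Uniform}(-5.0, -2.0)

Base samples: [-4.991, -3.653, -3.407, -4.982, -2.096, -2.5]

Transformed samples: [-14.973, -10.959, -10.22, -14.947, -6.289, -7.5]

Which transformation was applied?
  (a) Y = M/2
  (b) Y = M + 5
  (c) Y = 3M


Checking option (c) Y = 3M:
  M = -4.991 -> Y = -14.973 ✓
  M = -3.653 -> Y = -10.959 ✓
  M = -3.407 -> Y = -10.22 ✓
All samples match this transformation.

(c) 3M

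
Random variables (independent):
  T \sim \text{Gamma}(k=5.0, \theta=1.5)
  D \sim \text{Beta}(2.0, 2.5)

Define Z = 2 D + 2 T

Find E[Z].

E[Z] = 2*E[T] + 2*E[D]
E[T] = 7.5
E[D] = 0.44444444
E[Z] = 2*7.5 + 2*0.44444444 = 15.888889

15.888889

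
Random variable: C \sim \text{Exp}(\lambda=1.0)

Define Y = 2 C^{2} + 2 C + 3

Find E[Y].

E[Y] = 2*E[C²] + 2*E[C] + 3
E[C] = 1
E[C²] = Var(C) + (E[C])² = 1 + 1 = 2
E[Y] = 2*2 + 2*1 + 3 = 9

9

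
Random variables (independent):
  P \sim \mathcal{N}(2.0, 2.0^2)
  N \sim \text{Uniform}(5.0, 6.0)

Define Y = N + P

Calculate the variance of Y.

For independent RVs: Var(aX + bY) = a²Var(X) + b²Var(Y)
Var(P) = 4
Var(N) = 0.083333333
Var(Y) = 1²*4 + 1²*0.083333333
= 1*4 + 1*0.083333333 = 4.0833333

4.0833333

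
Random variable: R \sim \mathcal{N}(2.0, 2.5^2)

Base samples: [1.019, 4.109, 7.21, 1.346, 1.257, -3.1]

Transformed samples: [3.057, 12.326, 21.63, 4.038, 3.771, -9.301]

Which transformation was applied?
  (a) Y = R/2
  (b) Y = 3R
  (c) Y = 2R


Checking option (b) Y = 3R:
  R = 1.019 -> Y = 3.057 ✓
  R = 4.109 -> Y = 12.326 ✓
  R = 7.21 -> Y = 21.63 ✓
All samples match this transformation.

(b) 3R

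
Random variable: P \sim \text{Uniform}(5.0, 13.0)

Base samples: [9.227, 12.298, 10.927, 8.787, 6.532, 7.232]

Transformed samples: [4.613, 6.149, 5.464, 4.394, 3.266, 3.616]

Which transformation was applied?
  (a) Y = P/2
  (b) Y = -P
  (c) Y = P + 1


Checking option (a) Y = P/2:
  P = 9.227 -> Y = 4.613 ✓
  P = 12.298 -> Y = 6.149 ✓
  P = 10.927 -> Y = 5.464 ✓
All samples match this transformation.

(a) P/2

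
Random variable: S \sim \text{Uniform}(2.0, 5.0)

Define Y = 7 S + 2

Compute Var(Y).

For Y = aS + b: Var(Y) = a² * Var(S)
Var(S) = (5 - 2)^2/12 = 0.75
Var(Y) = 7² * 0.75 = 49 * 0.75 = 36.75

36.75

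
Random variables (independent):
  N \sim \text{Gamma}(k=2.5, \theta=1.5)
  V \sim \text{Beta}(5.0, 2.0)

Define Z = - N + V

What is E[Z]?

E[Z] = -1*E[N] + 1*E[V]
E[N] = 3.75
E[V] = 0.71428571
E[Z] = -1*3.75 + 1*0.71428571 = -3.0357143

-3.0357143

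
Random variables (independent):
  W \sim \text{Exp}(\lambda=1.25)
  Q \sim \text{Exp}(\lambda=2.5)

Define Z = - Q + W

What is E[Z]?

E[Z] = 1*E[W] - 1*E[Q]
E[W] = 0.8
E[Q] = 0.4
E[Z] = 1*0.8 - 1*0.4 = 0.4

0.4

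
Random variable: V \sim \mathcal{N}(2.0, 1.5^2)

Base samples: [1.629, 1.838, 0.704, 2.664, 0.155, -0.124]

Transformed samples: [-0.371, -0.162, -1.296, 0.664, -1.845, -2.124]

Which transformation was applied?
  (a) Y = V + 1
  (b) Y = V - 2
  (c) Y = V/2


Checking option (b) Y = V - 2:
  V = 1.629 -> Y = -0.371 ✓
  V = 1.838 -> Y = -0.162 ✓
  V = 0.704 -> Y = -1.296 ✓
All samples match this transformation.

(b) V - 2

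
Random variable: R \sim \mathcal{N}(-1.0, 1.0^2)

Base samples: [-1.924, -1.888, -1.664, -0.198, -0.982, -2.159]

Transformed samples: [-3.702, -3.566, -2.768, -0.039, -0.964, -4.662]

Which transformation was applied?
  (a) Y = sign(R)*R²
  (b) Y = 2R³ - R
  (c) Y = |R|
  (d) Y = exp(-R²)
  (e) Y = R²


Checking option (a) Y = sign(R)*R²:
  R = -1.924 -> Y = -3.702 ✓
  R = -1.888 -> Y = -3.566 ✓
  R = -1.664 -> Y = -2.768 ✓
All samples match this transformation.

(a) sign(R)*R²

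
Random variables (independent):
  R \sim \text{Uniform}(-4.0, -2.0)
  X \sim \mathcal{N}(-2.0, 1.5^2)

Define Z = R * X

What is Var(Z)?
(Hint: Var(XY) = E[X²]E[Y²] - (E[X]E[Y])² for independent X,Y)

Var(XY) = E[X²]E[Y²] - (E[X]E[Y])²
E[R] = -3, Var(R) = 0.33333333
E[X] = -2, Var(X) = 2.25
E[R²] = 0.33333333 + (-3)² = 9.3333333
E[X²] = 2.25 + (-2)² = 6.25
Var(Z) = 9.3333333*6.25 - (-3*(-2))²
= 58.333333 - 36 = 22.333333

22.333333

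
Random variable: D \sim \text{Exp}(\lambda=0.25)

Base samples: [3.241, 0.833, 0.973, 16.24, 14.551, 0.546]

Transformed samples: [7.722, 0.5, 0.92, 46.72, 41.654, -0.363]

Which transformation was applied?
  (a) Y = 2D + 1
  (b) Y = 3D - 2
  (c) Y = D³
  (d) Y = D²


Checking option (b) Y = 3D - 2:
  D = 3.241 -> Y = 7.722 ✓
  D = 0.833 -> Y = 0.5 ✓
  D = 0.973 -> Y = 0.92 ✓
All samples match this transformation.

(b) 3D - 2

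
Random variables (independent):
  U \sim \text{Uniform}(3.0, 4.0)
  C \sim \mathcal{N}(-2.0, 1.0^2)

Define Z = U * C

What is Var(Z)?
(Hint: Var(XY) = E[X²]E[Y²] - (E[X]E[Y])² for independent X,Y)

Var(XY) = E[X²]E[Y²] - (E[X]E[Y])²
E[U] = 3.5, Var(U) = 0.083333333
E[C] = -2, Var(C) = 1
E[U²] = 0.083333333 + 3.5² = 12.333333
E[C²] = 1 + (-2)² = 5
Var(Z) = 12.333333*5 - (3.5*(-2))²
= 61.666667 - 49 = 12.666667

12.666667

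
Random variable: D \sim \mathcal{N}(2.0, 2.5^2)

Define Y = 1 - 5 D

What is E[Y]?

For Y = -5D + 1:
E[Y] = -5 * E[D] + 1
E[D] = 2.0 = 2
E[Y] = -5 * 2 + 1 = -9

-9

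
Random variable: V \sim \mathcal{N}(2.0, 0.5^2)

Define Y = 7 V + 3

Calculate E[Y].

For Y = 7V + 3:
E[Y] = 7 * E[V] + 3
E[V] = 2.0 = 2
E[Y] = 7 * 2 + 3 = 17

17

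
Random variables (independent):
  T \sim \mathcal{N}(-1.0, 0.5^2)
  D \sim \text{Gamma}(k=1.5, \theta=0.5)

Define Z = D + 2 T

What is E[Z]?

E[Z] = 2*E[T] + 1*E[D]
E[T] = -1
E[D] = 0.75
E[Z] = 2*(-1) + 1*0.75 = -1.25

-1.25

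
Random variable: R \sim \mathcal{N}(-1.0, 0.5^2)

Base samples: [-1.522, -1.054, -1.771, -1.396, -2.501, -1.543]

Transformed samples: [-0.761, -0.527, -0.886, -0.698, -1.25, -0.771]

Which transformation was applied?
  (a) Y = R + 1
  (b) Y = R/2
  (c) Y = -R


Checking option (b) Y = R/2:
  R = -1.522 -> Y = -0.761 ✓
  R = -1.054 -> Y = -0.527 ✓
  R = -1.771 -> Y = -0.886 ✓
All samples match this transformation.

(b) R/2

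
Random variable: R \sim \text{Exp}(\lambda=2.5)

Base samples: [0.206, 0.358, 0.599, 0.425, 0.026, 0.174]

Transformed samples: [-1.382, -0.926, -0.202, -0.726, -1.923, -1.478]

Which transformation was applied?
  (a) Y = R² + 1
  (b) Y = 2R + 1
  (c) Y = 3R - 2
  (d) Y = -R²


Checking option (c) Y = 3R - 2:
  R = 0.206 -> Y = -1.382 ✓
  R = 0.358 -> Y = -0.926 ✓
  R = 0.599 -> Y = -0.202 ✓
All samples match this transformation.

(c) 3R - 2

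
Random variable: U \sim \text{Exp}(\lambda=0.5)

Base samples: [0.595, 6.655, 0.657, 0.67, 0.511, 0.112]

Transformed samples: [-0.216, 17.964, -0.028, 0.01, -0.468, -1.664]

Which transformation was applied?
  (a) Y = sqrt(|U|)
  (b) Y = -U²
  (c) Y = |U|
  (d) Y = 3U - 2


Checking option (d) Y = 3U - 2:
  U = 0.595 -> Y = -0.216 ✓
  U = 6.655 -> Y = 17.964 ✓
  U = 0.657 -> Y = -0.028 ✓
All samples match this transformation.

(d) 3U - 2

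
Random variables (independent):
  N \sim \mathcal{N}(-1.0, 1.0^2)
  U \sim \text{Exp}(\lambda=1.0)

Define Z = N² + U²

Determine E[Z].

E[Z] = E[N²] + E[U²]
E[N²] = Var(N) + E[N]² = 1 + 1 = 2
E[U²] = Var(U) + E[U]² = 1 + 1 = 2
E[Z] = 2 + 2 = 4

4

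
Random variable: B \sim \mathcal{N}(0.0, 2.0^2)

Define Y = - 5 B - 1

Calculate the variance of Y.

For Y = aB + b: Var(Y) = a² * Var(B)
Var(B) = 2.0^2 = 4
Var(Y) = (-5)² * 4 = 25 * 4 = 100

100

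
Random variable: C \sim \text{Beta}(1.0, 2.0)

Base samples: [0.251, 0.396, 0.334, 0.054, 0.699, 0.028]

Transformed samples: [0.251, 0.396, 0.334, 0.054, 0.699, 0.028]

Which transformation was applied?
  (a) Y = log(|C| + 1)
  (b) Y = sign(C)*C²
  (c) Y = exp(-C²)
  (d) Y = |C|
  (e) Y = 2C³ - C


Checking option (d) Y = |C|:
  C = 0.251 -> Y = 0.251 ✓
  C = 0.396 -> Y = 0.396 ✓
  C = 0.334 -> Y = 0.334 ✓
All samples match this transformation.

(d) |C|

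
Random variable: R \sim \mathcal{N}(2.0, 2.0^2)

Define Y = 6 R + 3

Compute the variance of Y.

For Y = aR + b: Var(Y) = a² * Var(R)
Var(R) = 2.0^2 = 4
Var(Y) = 6² * 4 = 36 * 4 = 144

144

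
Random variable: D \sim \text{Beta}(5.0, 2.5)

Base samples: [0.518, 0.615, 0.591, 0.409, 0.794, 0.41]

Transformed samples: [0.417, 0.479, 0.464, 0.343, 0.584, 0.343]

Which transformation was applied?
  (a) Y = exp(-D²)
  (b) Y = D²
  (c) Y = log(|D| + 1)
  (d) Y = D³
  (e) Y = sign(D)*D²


Checking option (c) Y = log(|D| + 1):
  D = 0.518 -> Y = 0.417 ✓
  D = 0.615 -> Y = 0.479 ✓
  D = 0.591 -> Y = 0.464 ✓
All samples match this transformation.

(c) log(|D| + 1)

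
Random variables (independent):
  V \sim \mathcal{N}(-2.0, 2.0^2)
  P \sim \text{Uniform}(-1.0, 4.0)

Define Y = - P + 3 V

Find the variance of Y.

For independent RVs: Var(aX + bY) = a²Var(X) + b²Var(Y)
Var(V) = 4
Var(P) = 2.0833333
Var(Y) = 3²*4 + (-1)²*2.0833333
= 9*4 + 1*2.0833333 = 38.083333

38.083333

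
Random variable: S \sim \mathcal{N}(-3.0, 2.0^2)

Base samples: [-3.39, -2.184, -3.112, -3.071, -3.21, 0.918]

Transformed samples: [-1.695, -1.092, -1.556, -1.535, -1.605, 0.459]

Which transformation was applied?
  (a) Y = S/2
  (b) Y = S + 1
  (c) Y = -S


Checking option (a) Y = S/2:
  S = -3.39 -> Y = -1.695 ✓
  S = -2.184 -> Y = -1.092 ✓
  S = -3.112 -> Y = -1.556 ✓
All samples match this transformation.

(a) S/2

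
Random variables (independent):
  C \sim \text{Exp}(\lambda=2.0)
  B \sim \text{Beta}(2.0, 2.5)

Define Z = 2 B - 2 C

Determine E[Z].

E[Z] = -2*E[C] + 2*E[B]
E[C] = 0.5
E[B] = 0.44444444
E[Z] = -2*0.5 + 2*0.44444444 = -0.11111111

-0.11111111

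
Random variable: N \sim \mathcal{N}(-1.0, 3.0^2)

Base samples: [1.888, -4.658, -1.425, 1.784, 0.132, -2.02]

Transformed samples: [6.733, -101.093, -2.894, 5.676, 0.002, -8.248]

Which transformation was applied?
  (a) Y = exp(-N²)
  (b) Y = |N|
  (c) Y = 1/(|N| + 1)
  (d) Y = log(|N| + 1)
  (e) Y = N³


Checking option (e) Y = N³:
  N = 1.888 -> Y = 6.733 ✓
  N = -4.658 -> Y = -101.093 ✓
  N = -1.425 -> Y = -2.894 ✓
All samples match this transformation.

(e) N³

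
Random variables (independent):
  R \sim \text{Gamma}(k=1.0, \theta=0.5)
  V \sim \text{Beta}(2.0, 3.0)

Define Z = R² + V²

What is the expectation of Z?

E[Z] = E[R²] + E[V²]
E[R²] = Var(R) + E[R]² = 0.25 + 0.25 = 0.5
E[V²] = Var(V) + E[V]² = 0.04 + 0.16 = 0.2
E[Z] = 0.5 + 0.2 = 0.7

0.7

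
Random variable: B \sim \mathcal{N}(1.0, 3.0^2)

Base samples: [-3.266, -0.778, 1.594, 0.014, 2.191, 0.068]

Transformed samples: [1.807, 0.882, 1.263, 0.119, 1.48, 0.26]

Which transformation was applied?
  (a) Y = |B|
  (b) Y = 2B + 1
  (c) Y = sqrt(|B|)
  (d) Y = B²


Checking option (c) Y = sqrt(|B|):
  B = -3.266 -> Y = 1.807 ✓
  B = -0.778 -> Y = 0.882 ✓
  B = 1.594 -> Y = 1.263 ✓
All samples match this transformation.

(c) sqrt(|B|)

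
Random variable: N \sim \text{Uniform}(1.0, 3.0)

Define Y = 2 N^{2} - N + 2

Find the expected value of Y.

E[Y] = 2*E[N²] - 1*E[N] + 2
E[N] = 2
E[N²] = Var(N) + (E[N])² = 0.33333333 + 4 = 4.3333333
E[Y] = 2*4.3333333 - 1*2 + 2 = 8.6666667

8.6666667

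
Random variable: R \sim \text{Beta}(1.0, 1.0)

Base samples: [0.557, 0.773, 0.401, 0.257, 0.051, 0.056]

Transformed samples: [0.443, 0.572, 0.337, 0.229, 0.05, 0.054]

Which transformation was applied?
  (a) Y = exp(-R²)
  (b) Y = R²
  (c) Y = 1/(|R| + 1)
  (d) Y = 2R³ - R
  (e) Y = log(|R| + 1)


Checking option (e) Y = log(|R| + 1):
  R = 0.557 -> Y = 0.443 ✓
  R = 0.773 -> Y = 0.572 ✓
  R = 0.401 -> Y = 0.337 ✓
All samples match this transformation.

(e) log(|R| + 1)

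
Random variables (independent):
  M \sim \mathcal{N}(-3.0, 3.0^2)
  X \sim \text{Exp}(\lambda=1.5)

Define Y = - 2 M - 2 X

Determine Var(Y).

For independent RVs: Var(aX + bY) = a²Var(X) + b²Var(Y)
Var(M) = 9
Var(X) = 0.44444444
Var(Y) = (-2)²*9 + (-2)²*0.44444444
= 4*9 + 4*0.44444444 = 37.777778

37.777778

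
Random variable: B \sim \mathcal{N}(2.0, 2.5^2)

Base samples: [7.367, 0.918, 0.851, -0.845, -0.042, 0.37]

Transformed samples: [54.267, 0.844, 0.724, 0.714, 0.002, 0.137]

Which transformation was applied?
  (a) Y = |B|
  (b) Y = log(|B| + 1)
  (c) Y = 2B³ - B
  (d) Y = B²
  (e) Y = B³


Checking option (d) Y = B²:
  B = 7.367 -> Y = 54.267 ✓
  B = 0.918 -> Y = 0.844 ✓
  B = 0.851 -> Y = 0.724 ✓
All samples match this transformation.

(d) B²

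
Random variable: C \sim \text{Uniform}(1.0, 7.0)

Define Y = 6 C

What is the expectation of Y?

For Y = 6C:
E[Y] = 6 * E[C]
E[C] = (1 + 7)/2 = 4
E[Y] = 6 * 4 = 24

24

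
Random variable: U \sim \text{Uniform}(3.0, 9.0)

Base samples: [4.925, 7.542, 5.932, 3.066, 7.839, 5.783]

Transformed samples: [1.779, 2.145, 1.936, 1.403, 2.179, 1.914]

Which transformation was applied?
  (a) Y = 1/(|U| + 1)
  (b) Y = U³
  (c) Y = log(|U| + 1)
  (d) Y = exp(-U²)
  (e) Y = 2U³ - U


Checking option (c) Y = log(|U| + 1):
  U = 4.925 -> Y = 1.779 ✓
  U = 7.542 -> Y = 2.145 ✓
  U = 5.932 -> Y = 1.936 ✓
All samples match this transformation.

(c) log(|U| + 1)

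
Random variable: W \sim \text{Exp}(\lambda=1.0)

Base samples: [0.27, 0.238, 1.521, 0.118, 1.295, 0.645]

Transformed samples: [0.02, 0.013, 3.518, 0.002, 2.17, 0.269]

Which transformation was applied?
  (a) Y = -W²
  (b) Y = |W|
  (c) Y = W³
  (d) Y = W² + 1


Checking option (c) Y = W³:
  W = 0.27 -> Y = 0.02 ✓
  W = 0.238 -> Y = 0.013 ✓
  W = 1.521 -> Y = 3.518 ✓
All samples match this transformation.

(c) W³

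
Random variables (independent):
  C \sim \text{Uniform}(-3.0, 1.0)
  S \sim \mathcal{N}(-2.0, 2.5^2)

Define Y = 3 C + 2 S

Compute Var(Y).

For independent RVs: Var(aX + bY) = a²Var(X) + b²Var(Y)
Var(C) = 1.3333333
Var(S) = 6.25
Var(Y) = 3²*1.3333333 + 2²*6.25
= 9*1.3333333 + 4*6.25 = 37

37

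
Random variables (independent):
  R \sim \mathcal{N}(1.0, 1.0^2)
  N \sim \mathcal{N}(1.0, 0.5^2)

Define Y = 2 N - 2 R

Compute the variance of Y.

For independent RVs: Var(aX + bY) = a²Var(X) + b²Var(Y)
Var(R) = 1
Var(N) = 0.25
Var(Y) = (-2)²*1 + 2²*0.25
= 4*1 + 4*0.25 = 5

5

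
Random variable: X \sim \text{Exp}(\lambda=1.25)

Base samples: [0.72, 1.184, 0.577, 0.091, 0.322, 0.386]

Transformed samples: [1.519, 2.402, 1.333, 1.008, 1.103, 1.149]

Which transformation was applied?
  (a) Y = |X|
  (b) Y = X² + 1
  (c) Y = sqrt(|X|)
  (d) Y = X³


Checking option (b) Y = X² + 1:
  X = 0.72 -> Y = 1.519 ✓
  X = 1.184 -> Y = 2.402 ✓
  X = 0.577 -> Y = 1.333 ✓
All samples match this transformation.

(b) X² + 1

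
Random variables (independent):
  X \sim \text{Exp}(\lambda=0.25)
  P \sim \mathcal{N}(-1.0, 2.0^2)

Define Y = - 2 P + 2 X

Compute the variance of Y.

For independent RVs: Var(aX + bY) = a²Var(X) + b²Var(Y)
Var(X) = 16
Var(P) = 4
Var(Y) = 2²*16 + (-2)²*4
= 4*16 + 4*4 = 80

80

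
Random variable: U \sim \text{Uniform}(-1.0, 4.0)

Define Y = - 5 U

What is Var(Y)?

For Y = aU + b: Var(Y) = a² * Var(U)
Var(U) = (4 + 1)^2/12 = 2.0833333
Var(Y) = (-5)² * 2.0833333 = 25 * 2.0833333 = 52.083333

52.083333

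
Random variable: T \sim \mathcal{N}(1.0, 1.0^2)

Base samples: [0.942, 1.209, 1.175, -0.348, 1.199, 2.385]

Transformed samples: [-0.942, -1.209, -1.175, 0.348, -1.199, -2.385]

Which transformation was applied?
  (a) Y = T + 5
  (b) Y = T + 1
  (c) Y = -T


Checking option (c) Y = -T:
  T = 0.942 -> Y = -0.942 ✓
  T = 1.209 -> Y = -1.209 ✓
  T = 1.175 -> Y = -1.175 ✓
All samples match this transformation.

(c) -T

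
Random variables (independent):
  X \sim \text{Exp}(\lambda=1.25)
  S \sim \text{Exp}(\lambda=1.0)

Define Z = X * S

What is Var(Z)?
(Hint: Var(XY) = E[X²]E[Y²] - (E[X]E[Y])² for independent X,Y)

Var(XY) = E[X²]E[Y²] - (E[X]E[Y])²
E[X] = 0.8, Var(X) = 0.64
E[S] = 1, Var(S) = 1
E[X²] = 0.64 + 0.8² = 1.28
E[S²] = 1 + 1² = 2
Var(Z) = 1.28*2 - (0.8*1)²
= 2.56 - 0.64 = 1.92

1.92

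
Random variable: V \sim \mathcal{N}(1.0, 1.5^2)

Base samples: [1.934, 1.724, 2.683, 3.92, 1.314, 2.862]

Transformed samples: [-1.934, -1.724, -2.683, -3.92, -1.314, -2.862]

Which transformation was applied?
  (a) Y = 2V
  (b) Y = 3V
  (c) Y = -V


Checking option (c) Y = -V:
  V = 1.934 -> Y = -1.934 ✓
  V = 1.724 -> Y = -1.724 ✓
  V = 2.683 -> Y = -2.683 ✓
All samples match this transformation.

(c) -V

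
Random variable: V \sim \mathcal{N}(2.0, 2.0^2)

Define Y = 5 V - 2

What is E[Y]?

For Y = 5V - 2:
E[Y] = 5 * E[V] - 2
E[V] = 2.0 = 2
E[Y] = 5 * 2 - 2 = 8

8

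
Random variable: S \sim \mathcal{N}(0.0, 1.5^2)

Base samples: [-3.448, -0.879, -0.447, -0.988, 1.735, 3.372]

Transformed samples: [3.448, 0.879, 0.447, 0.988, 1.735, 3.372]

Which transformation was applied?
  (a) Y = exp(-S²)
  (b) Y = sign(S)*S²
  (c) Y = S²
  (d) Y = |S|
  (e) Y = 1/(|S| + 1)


Checking option (d) Y = |S|:
  S = -3.448 -> Y = 3.448 ✓
  S = -0.879 -> Y = 0.879 ✓
  S = -0.447 -> Y = 0.447 ✓
All samples match this transformation.

(d) |S|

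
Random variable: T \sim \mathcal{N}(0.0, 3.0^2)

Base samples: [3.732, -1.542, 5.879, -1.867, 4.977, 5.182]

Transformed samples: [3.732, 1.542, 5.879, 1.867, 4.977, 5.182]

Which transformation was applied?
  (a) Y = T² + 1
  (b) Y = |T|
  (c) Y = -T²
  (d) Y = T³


Checking option (b) Y = |T|:
  T = 3.732 -> Y = 3.732 ✓
  T = -1.542 -> Y = 1.542 ✓
  T = 5.879 -> Y = 5.879 ✓
All samples match this transformation.

(b) |T|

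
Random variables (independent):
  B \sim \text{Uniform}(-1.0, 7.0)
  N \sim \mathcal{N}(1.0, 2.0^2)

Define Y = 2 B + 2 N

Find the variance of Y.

For independent RVs: Var(aX + bY) = a²Var(X) + b²Var(Y)
Var(B) = 5.3333333
Var(N) = 4
Var(Y) = 2²*5.3333333 + 2²*4
= 4*5.3333333 + 4*4 = 37.333333

37.333333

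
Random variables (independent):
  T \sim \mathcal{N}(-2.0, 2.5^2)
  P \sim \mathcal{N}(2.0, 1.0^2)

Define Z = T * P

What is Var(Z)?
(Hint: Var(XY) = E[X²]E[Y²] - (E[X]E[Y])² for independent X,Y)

Var(XY) = E[X²]E[Y²] - (E[X]E[Y])²
E[T] = -2, Var(T) = 6.25
E[P] = 2, Var(P) = 1
E[T²] = 6.25 + (-2)² = 10.25
E[P²] = 1 + 2² = 5
Var(Z) = 10.25*5 - (-2*2)²
= 51.25 - 16 = 35.25

35.25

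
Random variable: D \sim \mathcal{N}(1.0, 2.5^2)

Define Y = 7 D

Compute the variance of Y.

For Y = aD + b: Var(Y) = a² * Var(D)
Var(D) = 2.5^2 = 6.25
Var(Y) = 7² * 6.25 = 49 * 6.25 = 306.25

306.25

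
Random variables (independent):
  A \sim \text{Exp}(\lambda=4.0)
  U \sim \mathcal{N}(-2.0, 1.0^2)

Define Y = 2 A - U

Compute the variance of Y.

For independent RVs: Var(aX + bY) = a²Var(X) + b²Var(Y)
Var(A) = 0.0625
Var(U) = 1
Var(Y) = 2²*0.0625 + (-1)²*1
= 4*0.0625 + 1*1 = 1.25

1.25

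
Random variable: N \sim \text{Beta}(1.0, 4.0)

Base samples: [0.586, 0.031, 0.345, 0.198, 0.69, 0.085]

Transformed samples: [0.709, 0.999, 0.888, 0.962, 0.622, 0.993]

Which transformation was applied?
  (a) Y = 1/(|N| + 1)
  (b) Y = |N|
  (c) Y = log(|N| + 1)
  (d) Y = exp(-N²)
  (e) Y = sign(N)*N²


Checking option (d) Y = exp(-N²):
  N = 0.586 -> Y = 0.709 ✓
  N = 0.031 -> Y = 0.999 ✓
  N = 0.345 -> Y = 0.888 ✓
All samples match this transformation.

(d) exp(-N²)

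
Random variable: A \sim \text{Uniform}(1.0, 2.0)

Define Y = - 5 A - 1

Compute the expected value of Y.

For Y = -5A - 1:
E[Y] = -5 * E[A] - 1
E[A] = (1 + 2)/2 = 1.5
E[Y] = -5 * 1.5 - 1 = -8.5

-8.5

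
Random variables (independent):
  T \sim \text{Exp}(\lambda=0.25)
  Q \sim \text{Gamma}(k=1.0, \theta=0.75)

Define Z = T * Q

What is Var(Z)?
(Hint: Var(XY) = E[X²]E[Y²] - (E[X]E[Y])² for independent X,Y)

Var(XY) = E[X²]E[Y²] - (E[X]E[Y])²
E[T] = 4, Var(T) = 16
E[Q] = 0.75, Var(Q) = 0.5625
E[T²] = 16 + 4² = 32
E[Q²] = 0.5625 + 0.75² = 1.125
Var(Z) = 32*1.125 - (4*0.75)²
= 36 - 9 = 27

27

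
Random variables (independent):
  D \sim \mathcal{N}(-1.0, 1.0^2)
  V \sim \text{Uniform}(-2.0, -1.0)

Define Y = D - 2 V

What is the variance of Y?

For independent RVs: Var(aX + bY) = a²Var(X) + b²Var(Y)
Var(D) = 1
Var(V) = 0.083333333
Var(Y) = 1²*1 + (-2)²*0.083333333
= 1*1 + 4*0.083333333 = 1.3333333

1.3333333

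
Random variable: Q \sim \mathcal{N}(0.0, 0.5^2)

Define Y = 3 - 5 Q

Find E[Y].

For Y = -5Q + 3:
E[Y] = -5 * E[Q] + 3
E[Q] = 0.0 = 0
E[Y] = -5 * 0 + 3 = 3

3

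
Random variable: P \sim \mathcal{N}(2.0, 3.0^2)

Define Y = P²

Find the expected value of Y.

Using E[X²] = Var(X) + (E[X])²:
E[P] = 2
Var(P) = 3.0^2 = 9
E[P²] = 9 + 2² = 9 + 4 = 13

13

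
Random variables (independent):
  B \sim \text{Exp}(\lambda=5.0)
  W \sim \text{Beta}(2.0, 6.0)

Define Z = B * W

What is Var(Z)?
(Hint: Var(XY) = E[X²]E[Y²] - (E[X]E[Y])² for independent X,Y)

Var(XY) = E[X²]E[Y²] - (E[X]E[Y])²
E[B] = 0.2, Var(B) = 0.04
E[W] = 0.25, Var(W) = 0.020833333
E[B²] = 0.04 + 0.2² = 0.08
E[W²] = 0.020833333 + 0.25² = 0.083333333
Var(Z) = 0.08*0.083333333 - (0.2*0.25)²
= 0.0066666667 - 0.0025 = 0.0041666667

0.0041666667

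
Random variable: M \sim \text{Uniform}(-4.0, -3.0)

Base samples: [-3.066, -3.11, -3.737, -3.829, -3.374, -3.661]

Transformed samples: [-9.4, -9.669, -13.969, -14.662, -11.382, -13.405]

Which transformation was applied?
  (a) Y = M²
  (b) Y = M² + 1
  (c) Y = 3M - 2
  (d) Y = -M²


Checking option (d) Y = -M²:
  M = -3.066 -> Y = -9.4 ✓
  M = -3.11 -> Y = -9.669 ✓
  M = -3.737 -> Y = -13.969 ✓
All samples match this transformation.

(d) -M²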